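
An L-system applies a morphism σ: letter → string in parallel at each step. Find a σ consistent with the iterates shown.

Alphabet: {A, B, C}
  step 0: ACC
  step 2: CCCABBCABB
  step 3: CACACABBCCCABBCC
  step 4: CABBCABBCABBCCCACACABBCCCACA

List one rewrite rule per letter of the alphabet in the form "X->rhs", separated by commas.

  step 3 ⇒ step 4: CACACABBCCCABBCC ⇒ CA·BB·CA·BB·CA·BB·C·C·CA·CA·CA·BB·C·C·CA·CA
    A ↦ BB
    B ↦ C
    C ↦ CA

A->BB, B->C, C->CA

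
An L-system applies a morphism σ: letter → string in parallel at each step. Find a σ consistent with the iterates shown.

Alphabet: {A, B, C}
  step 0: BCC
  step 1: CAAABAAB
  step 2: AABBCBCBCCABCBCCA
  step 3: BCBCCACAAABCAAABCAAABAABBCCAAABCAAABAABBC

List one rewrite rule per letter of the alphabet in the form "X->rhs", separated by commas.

A->BC, B->CA, C->AAB

  step 2 ⇒ step 3: AABBCBCBCCABCBCCA ⇒ BC·BC·CA·CA·AAB·CA·AAB·CA·AAB·AAB·BC·CA·AAB·CA·AAB·AAB·BC
    A ↦ BC
    B ↦ CA
    C ↦ AAB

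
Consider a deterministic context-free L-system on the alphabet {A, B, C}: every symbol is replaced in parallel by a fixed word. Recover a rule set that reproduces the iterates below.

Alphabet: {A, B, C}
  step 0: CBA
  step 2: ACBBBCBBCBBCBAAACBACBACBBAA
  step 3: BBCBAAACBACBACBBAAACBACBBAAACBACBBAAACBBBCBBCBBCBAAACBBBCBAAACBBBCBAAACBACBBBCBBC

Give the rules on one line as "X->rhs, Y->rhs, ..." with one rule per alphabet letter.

  step 2 ⇒ step 3: ACBBBCBBCBBCBAAACBACBACBBAA ⇒ BBC·BAA·ACB·ACB·ACB·BAA·ACB·ACB·BAA·ACB·ACB·BAA·ACB·BBC·BBC·BBC·BAA·ACB·BBC·BAA·ACB·BBC·BAA·ACB·ACB·BBC·BBC
    A ↦ BBC
    B ↦ ACB
    C ↦ BAA

A->BBC, B->ACB, C->BAA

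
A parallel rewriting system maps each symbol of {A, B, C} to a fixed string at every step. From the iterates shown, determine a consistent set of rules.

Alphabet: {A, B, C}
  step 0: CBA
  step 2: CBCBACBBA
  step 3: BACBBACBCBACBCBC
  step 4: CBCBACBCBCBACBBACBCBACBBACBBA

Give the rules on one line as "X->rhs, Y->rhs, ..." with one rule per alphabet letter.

A->C, B->CB, C->BA

  step 3 ⇒ step 4: BACBBACBCBACBCBC ⇒ CB·C·BA·CB·CB·C·BA·CB·BA·CB·C·BA·CB·BA·CB·BA
    A ↦ C
    B ↦ CB
    C ↦ BA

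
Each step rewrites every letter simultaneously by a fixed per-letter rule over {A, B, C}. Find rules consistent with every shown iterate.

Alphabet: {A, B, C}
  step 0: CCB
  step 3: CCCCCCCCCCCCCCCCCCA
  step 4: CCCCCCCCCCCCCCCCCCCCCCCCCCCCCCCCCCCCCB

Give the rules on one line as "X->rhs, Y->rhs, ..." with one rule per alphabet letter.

A->CB, B->A, C->CC

  step 3 ⇒ step 4: CCCCCCCCCCCCCCCCCCA ⇒ CC·CC·CC·CC·CC·CC·CC·CC·CC·CC·CC·CC·CC·CC·CC·CC·CC·CC·CB
    A ↦ CB
    C ↦ CC
    B ↦ A  (constrained at step 0)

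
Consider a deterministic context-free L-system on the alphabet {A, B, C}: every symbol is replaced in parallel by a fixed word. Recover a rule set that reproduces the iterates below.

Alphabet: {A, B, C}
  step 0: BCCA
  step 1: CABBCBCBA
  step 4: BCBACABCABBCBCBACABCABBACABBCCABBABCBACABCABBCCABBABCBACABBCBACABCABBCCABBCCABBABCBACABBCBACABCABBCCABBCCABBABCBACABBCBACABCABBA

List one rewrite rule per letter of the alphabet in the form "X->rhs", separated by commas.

A->BA, B->CAB, C->BC

  step 0 ⇒ step 1: BCCA ⇒ CAB·BC·BC·BA
    A ↦ BA
    B ↦ CAB
    C ↦ BC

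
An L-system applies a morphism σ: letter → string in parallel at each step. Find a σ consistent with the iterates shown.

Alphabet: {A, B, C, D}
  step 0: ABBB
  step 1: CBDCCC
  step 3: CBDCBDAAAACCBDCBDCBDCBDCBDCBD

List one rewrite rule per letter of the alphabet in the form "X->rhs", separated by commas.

  step 0 ⇒ step 1: ABBB ⇒ CBD·C·C·C
    A ↦ CBD
    B ↦ C
    C ↦ AA  (constrained at step 1)
    D ↦ CB  (constrained at step 1)

A->CBD, B->C, C->AA, D->CB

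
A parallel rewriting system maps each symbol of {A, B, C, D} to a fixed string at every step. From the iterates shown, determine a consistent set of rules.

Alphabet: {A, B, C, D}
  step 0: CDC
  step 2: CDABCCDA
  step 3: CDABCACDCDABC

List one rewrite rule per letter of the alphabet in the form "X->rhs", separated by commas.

A->BC, B->A, C->CD, D->A

  step 2 ⇒ step 3: CDABCCDA ⇒ CD·A·BC·A·CD·CD·A·BC
    A ↦ BC
    B ↦ A
    C ↦ CD
    D ↦ A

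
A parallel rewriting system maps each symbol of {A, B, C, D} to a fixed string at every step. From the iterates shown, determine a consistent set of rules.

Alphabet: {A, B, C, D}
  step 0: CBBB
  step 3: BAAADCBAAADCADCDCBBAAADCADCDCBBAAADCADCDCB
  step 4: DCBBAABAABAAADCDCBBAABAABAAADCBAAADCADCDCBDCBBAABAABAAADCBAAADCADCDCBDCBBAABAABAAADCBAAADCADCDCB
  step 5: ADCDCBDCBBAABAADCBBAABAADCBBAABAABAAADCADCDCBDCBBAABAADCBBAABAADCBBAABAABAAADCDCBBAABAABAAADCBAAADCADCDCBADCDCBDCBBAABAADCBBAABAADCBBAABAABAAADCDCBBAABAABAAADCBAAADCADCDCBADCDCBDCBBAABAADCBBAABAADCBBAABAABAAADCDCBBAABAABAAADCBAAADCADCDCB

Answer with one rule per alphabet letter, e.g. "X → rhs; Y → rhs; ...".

A->BAA, B->DCB, C->DC, D->A

  step 4 ⇒ step 5: DCBBAABAABAAADCDCBBAABAABAAADCBAAADCADCDCBDCBBAABAABAAADCBAAADCADCDCBDCBBAABAABAAADCBAAADCADCDCB ⇒ A·DC·DCB·DCB·BAA·BAA·DCB·BAA·BAA·DCB·BAA·BAA·BAA·A·DC·A·DC·DCB·DCB·BAA·BAA·DCB·BAA·BAA·DCB·BAA·BAA·BAA·A·DC·DCB·BAA·BAA·BAA·A·DC·BAA·A·DC·A·DC·DCB·A·DC·DCB·DCB·BAA·BAA·DCB·BAA·BAA·DCB·BAA·BAA·BAA·A·DC·DCB·BAA·BAA·BAA·A·DC·BAA·A·DC·A·DC·DCB·A·DC·DCB·DCB·BAA·BAA·DCB·BAA·BAA·DCB·BAA·BAA·BAA·A·DC·DCB·BAA·BAA·BAA·A·DC·BAA·A·DC·A·DC·DCB
    A ↦ BAA
    B ↦ DCB
    C ↦ DC
    D ↦ A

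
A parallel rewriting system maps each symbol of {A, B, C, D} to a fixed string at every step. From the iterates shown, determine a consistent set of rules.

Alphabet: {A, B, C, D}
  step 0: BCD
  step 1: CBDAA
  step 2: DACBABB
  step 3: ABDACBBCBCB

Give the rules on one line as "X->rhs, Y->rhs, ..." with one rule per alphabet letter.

A->B, B->CB, C->DA, D->A

  step 2 ⇒ step 3: DACBABB ⇒ A·B·DA·CB·B·CB·CB
    A ↦ B
    B ↦ CB
    C ↦ DA
    D ↦ A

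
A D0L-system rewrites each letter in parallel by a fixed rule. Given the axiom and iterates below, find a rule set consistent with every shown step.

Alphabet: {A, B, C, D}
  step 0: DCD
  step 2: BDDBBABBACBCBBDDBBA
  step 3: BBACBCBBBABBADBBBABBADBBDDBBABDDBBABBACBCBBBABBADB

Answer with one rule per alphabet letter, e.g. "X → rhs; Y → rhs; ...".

  step 2 ⇒ step 3: BDDBBABBACBCBBDDBBA ⇒ BBA·CB·CB·BBA·BBA·DB·BBA·BBA·DB·BDD·BBA·BDD·BBA·BBA·CB·CB·BBA·BBA·DB
    A ↦ DB
    B ↦ BBA
    C ↦ BDD
    D ↦ CB

A->DB, B->BBA, C->BDD, D->CB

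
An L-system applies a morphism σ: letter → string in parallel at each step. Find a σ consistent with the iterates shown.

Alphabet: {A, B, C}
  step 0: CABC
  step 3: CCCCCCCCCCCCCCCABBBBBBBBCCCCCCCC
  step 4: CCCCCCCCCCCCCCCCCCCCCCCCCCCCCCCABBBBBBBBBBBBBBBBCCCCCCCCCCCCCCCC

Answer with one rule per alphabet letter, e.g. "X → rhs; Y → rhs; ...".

A->CA, B->BB, C->CC

  step 3 ⇒ step 4: CCCCCCCCCCCCCCCABBBBBBBBCCCCCCCC ⇒ CC·CC·CC·CC·CC·CC·CC·CC·CC·CC·CC·CC·CC·CC·CC·CA·BB·BB·BB·BB·BB·BB·BB·BB·CC·CC·CC·CC·CC·CC·CC·CC
    A ↦ CA
    B ↦ BB
    C ↦ CC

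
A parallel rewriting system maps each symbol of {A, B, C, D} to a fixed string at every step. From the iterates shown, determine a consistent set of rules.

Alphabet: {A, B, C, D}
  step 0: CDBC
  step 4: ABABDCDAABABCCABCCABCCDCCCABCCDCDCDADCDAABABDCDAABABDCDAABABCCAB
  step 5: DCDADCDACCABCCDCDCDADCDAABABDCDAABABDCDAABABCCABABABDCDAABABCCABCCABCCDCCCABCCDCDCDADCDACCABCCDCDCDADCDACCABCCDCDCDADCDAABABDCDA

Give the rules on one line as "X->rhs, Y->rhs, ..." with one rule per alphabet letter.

  step 4 ⇒ step 5: ABABDCDAABABCCABCCABCCDCCCABCCDCDCDADCDAABABDCDAABABDCDAABABCCAB ⇒ DC·DA·DC·DA·CC·AB·CC·DC·DC·DA·DC·DA·AB·AB·DC·DA·AB·AB·DC·DA·AB·AB·CC·AB·AB·AB·DC·DA·AB·AB·CC·AB·CC·AB·CC·DC·CC·AB·CC·DC·DC·DA·DC·DA·CC·AB·CC·DC·DC·DA·DC·DA·CC·AB·CC·DC·DC·DA·DC·DA·AB·AB·DC·DA
    A ↦ DC
    B ↦ DA
    C ↦ AB
    D ↦ CC

A->DC, B->DA, C->AB, D->CC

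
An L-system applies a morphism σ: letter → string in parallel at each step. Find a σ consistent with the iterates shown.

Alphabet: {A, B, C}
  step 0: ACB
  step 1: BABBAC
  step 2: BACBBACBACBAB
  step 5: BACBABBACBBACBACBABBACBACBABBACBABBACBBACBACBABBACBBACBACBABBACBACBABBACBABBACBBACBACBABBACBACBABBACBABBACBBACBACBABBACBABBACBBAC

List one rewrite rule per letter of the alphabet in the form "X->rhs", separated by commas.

  step 1 ⇒ step 2: BABBAC ⇒ BAC·B·BAC·BAC·B·AB
    A ↦ B
    B ↦ BAC
    C ↦ AB

A->B, B->BAC, C->AB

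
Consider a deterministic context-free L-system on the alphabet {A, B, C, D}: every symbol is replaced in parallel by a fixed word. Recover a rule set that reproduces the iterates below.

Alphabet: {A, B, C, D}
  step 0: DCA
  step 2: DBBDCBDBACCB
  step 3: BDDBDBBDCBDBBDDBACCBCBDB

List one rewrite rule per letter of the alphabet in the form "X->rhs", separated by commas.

A->AC, B->DB, C->CB, D->BD

  step 2 ⇒ step 3: DBBDCBDBACCB ⇒ BD·DB·DB·BD·CB·DB·BD·DB·AC·CB·CB·DB
    A ↦ AC
    B ↦ DB
    C ↦ CB
    D ↦ BD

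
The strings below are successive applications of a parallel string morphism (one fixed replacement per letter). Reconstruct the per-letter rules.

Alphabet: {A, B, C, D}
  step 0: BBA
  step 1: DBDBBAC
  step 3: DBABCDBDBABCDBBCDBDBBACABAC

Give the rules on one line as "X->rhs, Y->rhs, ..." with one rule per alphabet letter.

A->BAC, B->DB, C->A, D->BC

  step 0 ⇒ step 1: BBA ⇒ DB·DB·BAC
    A ↦ BAC
    B ↦ DB
    C ↦ A  (constrained at step 1)
    D ↦ BC  (constrained at step 1)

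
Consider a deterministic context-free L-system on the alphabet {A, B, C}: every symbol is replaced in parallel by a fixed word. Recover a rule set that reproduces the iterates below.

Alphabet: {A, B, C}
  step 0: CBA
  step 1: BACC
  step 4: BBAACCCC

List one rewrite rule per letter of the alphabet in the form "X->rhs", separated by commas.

A->CC, B->A, C->B

  step 0 ⇒ step 1: CBA ⇒ B·A·CC
    A ↦ CC
    B ↦ A
    C ↦ B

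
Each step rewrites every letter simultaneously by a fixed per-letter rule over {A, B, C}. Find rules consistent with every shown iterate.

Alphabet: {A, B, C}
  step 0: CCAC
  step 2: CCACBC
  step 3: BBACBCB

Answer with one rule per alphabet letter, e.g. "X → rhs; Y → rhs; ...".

A->AC, B->C, C->B

  step 2 ⇒ step 3: CCACBC ⇒ B·B·AC·B·C·B
    A ↦ AC
    B ↦ C
    C ↦ B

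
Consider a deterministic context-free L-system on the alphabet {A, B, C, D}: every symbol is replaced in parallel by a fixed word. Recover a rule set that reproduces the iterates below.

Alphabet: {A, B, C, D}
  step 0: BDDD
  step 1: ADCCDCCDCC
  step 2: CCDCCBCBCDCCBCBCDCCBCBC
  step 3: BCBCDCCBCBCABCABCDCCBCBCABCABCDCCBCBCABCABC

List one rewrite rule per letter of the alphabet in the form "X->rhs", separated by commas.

  step 2 ⇒ step 3: CCDCCBCBCDCCBCBCDCCBCBC ⇒ BC·BC·DCC·BC·BC·A·BC·A·BC·DCC·BC·BC·A·BC·A·BC·DCC·BC·BC·A·BC·A·BC
    B ↦ A
    C ↦ BC
    D ↦ DCC
  step 1 ⇒ step 2: ADCCDCCDCC ⇒ CC·DCC·BC·BC·DCC·BC·BC·DCC·BC·BC
    A ↦ CC

A->CC, B->A, C->BC, D->DCC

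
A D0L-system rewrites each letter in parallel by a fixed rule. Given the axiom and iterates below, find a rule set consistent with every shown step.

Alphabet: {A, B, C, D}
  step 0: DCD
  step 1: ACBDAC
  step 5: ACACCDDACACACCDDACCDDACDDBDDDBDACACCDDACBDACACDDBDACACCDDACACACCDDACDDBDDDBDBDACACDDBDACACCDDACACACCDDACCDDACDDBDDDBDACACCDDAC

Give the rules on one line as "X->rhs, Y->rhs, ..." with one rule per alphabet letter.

A->DD, B->CDD, C->BD, D->AC

  step 0 ⇒ step 1: DCD ⇒ AC·BD·AC
    C ↦ BD
    D ↦ AC
    A ↦ DD  (constrained at step 1)
    B ↦ CDD  (constrained at step 1)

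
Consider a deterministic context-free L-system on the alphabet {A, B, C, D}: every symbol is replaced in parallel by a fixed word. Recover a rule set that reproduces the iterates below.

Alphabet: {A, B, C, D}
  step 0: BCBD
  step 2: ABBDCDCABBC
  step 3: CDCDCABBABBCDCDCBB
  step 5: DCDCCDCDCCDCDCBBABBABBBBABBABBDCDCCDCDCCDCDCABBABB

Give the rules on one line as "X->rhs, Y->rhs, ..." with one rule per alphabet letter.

  step 2 ⇒ step 3: ABBDCDCABBC ⇒ C·DC·DC·A·BB·A·BB·C·DC·DC·BB
    A ↦ C
    B ↦ DC
    C ↦ BB
    D ↦ A

A->C, B->DC, C->BB, D->A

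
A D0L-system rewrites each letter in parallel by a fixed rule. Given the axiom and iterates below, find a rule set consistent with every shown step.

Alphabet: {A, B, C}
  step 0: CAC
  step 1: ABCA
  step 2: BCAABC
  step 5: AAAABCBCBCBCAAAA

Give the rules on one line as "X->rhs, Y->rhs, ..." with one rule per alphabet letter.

  step 1 ⇒ step 2: ABCA ⇒ BC·A·A·BC
    A ↦ BC
    B ↦ A
    C ↦ A

A->BC, B->A, C->A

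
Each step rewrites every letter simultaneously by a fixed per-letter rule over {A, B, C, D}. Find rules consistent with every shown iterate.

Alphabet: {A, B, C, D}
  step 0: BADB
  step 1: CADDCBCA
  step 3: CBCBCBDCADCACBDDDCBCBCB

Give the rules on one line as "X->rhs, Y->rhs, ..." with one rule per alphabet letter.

  step 0 ⇒ step 1: BADB ⇒ CA·DD·CB·CA
    A ↦ DD
    B ↦ CA
    D ↦ CB
    C ↦ D  (constrained at step 1)

A->DD, B->CA, C->D, D->CB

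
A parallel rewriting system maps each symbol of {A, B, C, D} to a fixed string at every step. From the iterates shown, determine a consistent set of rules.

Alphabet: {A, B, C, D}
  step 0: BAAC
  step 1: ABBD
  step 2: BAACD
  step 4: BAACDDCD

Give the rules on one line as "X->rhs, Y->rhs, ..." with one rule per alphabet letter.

  step 1 ⇒ step 2: ABBD ⇒ B·A·A·CD
    A ↦ B
    B ↦ A
    D ↦ CD
  step 0 ⇒ step 1: BAAC ⇒ A·B·B·D
    C ↦ D

A->B, B->A, C->D, D->CD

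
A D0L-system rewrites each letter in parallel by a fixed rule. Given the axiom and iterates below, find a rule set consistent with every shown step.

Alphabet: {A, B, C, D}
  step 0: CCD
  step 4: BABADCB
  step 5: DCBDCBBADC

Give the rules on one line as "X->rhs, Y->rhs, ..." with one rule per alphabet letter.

  step 4 ⇒ step 5: BABADCB ⇒ DC·B·DC·B·B·A·DC
    A ↦ B
    B ↦ DC
    C ↦ A
    D ↦ B

A->B, B->DC, C->A, D->B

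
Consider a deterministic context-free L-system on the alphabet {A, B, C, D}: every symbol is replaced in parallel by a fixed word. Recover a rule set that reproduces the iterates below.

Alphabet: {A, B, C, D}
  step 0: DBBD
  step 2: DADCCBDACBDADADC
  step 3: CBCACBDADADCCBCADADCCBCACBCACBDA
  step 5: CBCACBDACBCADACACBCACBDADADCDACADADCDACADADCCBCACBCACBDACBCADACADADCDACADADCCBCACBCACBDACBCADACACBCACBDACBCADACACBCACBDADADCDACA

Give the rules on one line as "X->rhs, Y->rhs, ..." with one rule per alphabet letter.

  step 2 ⇒ step 3: DADCCBDACBDADADC ⇒ CB·CA·CB·DA·DA·DC·CB·CA·DA·DC·CB·CA·CB·CA·CB·DA
    A ↦ CA
    B ↦ DC
    C ↦ DA
    D ↦ CB

A->CA, B->DC, C->DA, D->CB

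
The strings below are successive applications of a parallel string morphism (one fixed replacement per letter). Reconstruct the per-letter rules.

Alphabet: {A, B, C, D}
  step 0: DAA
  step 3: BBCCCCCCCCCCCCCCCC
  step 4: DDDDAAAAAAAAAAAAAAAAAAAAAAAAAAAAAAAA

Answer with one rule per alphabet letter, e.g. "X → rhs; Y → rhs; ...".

A->CC, B->DD, C->AA, D->B

  step 3 ⇒ step 4: BBCCCCCCCCCCCCCCCC ⇒ DD·DD·AA·AA·AA·AA·AA·AA·AA·AA·AA·AA·AA·AA·AA·AA·AA·AA
    B ↦ DD
    C ↦ AA
    A ↦ CC  (constrained at step 0)
    D ↦ B  (constrained at step 0)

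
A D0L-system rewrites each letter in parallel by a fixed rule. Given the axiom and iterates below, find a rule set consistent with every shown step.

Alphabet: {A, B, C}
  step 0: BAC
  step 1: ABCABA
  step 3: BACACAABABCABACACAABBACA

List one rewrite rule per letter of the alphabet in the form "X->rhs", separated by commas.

  step 0 ⇒ step 1: BAC ⇒ AB·CA·BA
    A ↦ CA
    B ↦ AB
    C ↦ BA

A->CA, B->AB, C->BA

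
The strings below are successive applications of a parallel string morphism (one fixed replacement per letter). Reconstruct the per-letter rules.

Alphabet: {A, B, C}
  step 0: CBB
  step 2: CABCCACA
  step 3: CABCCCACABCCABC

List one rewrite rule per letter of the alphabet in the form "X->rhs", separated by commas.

A->BC, B->C, C->CA

  step 2 ⇒ step 3: CABCCACA ⇒ CA·BC·C·CA·CA·BC·CA·BC
    A ↦ BC
    B ↦ C
    C ↦ CA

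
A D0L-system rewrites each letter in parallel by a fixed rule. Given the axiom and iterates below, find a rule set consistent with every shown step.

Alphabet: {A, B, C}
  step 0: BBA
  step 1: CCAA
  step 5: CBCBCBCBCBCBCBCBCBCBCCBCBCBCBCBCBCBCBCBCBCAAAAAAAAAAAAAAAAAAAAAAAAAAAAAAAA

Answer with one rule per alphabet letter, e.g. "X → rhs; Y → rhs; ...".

A->AA, B->C, C->BCB

  step 0 ⇒ step 1: BBA ⇒ C·C·AA
    A ↦ AA
    B ↦ C
    C ↦ BCB  (constrained at step 1)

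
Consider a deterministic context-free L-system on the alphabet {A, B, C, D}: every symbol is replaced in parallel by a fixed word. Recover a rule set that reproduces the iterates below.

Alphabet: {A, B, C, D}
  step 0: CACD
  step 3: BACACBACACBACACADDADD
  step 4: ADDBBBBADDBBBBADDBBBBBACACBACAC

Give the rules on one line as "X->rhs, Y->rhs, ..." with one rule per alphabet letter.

  step 3 ⇒ step 4: BACACBACACBACACADDADD ⇒ ADD·B·B·B·B·ADD·B·B·B·B·ADD·B·B·B·B·B·AC·AC·B·AC·AC
    A ↦ B
    B ↦ ADD
    C ↦ B
    D ↦ AC

A->B, B->ADD, C->B, D->AC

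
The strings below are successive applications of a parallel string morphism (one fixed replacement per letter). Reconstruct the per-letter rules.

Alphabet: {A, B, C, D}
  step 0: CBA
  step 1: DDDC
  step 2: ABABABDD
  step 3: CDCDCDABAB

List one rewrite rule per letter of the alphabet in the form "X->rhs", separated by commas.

A->C, B->D, C->DD, D->AB

  step 2 ⇒ step 3: ABABABDD ⇒ C·D·C·D·C·D·AB·AB
    A ↦ C
    B ↦ D
    D ↦ AB
  step 0 ⇒ step 1: CBA ⇒ DD·D·C
    C ↦ DD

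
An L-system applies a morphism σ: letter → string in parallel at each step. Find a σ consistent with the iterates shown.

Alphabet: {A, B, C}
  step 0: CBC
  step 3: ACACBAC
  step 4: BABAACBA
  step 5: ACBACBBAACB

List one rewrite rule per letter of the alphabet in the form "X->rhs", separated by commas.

  step 4 ⇒ step 5: BABAACBA ⇒ AC·B·AC·B·B·A·AC·B
    A ↦ B
    B ↦ AC
    C ↦ A

A->B, B->AC, C->A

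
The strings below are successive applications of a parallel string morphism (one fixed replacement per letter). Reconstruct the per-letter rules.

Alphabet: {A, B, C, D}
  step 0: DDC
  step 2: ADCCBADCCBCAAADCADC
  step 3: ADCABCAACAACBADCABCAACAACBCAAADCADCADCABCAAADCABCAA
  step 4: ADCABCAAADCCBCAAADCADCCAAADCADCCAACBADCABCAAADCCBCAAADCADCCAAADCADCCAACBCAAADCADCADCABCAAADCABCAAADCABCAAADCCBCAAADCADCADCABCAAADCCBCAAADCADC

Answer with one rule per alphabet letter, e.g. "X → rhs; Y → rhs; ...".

A->ADC, B->CB, C->CAA, D->AB

  step 3 ⇒ step 4: ADCABCAACAACBADCABCAACAACBCAAADCADCADCABCAAADCABCAA ⇒ ADC·AB·CAA·ADC·CB·CAA·ADC·ADC·CAA·ADC·ADC·CAA·CB·ADC·AB·CAA·ADC·CB·CAA·ADC·ADC·CAA·ADC·ADC·CAA·CB·CAA·ADC·ADC·ADC·AB·CAA·ADC·AB·CAA·ADC·AB·CAA·ADC·CB·CAA·ADC·ADC·ADC·AB·CAA·ADC·CB·CAA·ADC·ADC
    A ↦ ADC
    B ↦ CB
    C ↦ CAA
    D ↦ AB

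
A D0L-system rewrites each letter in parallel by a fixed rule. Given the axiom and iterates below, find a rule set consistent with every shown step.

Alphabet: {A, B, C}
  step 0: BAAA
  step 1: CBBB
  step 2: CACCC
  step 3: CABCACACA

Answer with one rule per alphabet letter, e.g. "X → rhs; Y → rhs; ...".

  step 2 ⇒ step 3: CACCC ⇒ CA·B·CA·CA·CA
    A ↦ B
    C ↦ CA
  step 0 ⇒ step 1: BAAA ⇒ C·B·B·B
    B ↦ C

A->B, B->C, C->CA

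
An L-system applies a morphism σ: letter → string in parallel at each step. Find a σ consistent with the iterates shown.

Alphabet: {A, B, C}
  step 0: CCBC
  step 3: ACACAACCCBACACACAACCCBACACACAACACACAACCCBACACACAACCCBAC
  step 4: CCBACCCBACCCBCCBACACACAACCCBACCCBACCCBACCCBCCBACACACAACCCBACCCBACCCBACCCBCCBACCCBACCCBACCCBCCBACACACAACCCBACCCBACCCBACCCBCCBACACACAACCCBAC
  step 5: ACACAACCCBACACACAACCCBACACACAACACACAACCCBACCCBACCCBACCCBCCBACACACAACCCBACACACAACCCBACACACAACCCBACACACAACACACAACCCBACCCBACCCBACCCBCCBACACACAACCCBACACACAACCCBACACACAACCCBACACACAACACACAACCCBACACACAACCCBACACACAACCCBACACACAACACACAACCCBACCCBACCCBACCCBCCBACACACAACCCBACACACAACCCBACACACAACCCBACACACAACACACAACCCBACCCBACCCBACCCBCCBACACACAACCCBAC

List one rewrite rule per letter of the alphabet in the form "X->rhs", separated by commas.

  step 4 ⇒ step 5: CCBACCCBACCCBCCBACACACAACCCBACCCBACCCBACCCBCCBACACACAACCCBACCCBACCCBACCCBCCBACCCBACCCBACCCBCCBACACACAACCCBACCCBACCCBACCCBCCBACACACAACCCBAC ⇒ AC·AC·AAC·CCB·AC·AC·AC·AAC·CCB·AC·AC·AC·AAC·AC·AC·AAC·CCB·AC·CCB·AC·CCB·AC·CCB·CCB·AC·AC·AC·AAC·CCB·AC·AC·AC·AAC·CCB·AC·AC·AC·AAC·CCB·AC·AC·AC·AAC·AC·AC·AAC·CCB·AC·CCB·AC·CCB·AC·CCB·CCB·AC·AC·AC·AAC·CCB·AC·AC·AC·AAC·CCB·AC·AC·AC·AAC·CCB·AC·AC·AC·AAC·AC·AC·AAC·CCB·AC·AC·AC·AAC·CCB·AC·AC·AC·AAC·CCB·AC·AC·AC·AAC·AC·AC·AAC·CCB·AC·CCB·AC·CCB·AC·CCB·CCB·AC·AC·AC·AAC·CCB·AC·AC·AC·AAC·CCB·AC·AC·AC·AAC·CCB·AC·AC·AC·AAC·AC·AC·AAC·CCB·AC·CCB·AC·CCB·AC·CCB·CCB·AC·AC·AC·AAC·CCB·AC
    A ↦ CCB
    B ↦ AAC
    C ↦ AC

A->CCB, B->AAC, C->AC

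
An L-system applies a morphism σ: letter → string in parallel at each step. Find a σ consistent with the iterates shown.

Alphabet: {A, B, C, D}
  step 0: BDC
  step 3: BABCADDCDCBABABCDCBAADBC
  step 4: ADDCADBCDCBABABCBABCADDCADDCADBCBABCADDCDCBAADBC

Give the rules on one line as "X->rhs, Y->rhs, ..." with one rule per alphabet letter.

A->DC, B->AD, C->BC, D->BA

  step 3 ⇒ step 4: BABCADDCDCBABABCDCBAADBC ⇒ AD·DC·AD·BC·DC·BA·BA·BC·BA·BC·AD·DC·AD·DC·AD·BC·BA·BC·AD·DC·DC·BA·AD·BC
    A ↦ DC
    B ↦ AD
    C ↦ BC
    D ↦ BA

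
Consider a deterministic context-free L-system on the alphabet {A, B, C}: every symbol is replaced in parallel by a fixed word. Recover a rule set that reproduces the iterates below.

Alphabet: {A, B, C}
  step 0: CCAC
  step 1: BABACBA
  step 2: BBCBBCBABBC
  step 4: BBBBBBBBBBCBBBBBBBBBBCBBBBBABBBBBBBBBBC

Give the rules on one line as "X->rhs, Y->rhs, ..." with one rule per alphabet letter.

  step 1 ⇒ step 2: BABACBA ⇒ BB·C·BB·C·BA·BB·C
    A ↦ C
    B ↦ BB
    C ↦ BA

A->C, B->BB, C->BA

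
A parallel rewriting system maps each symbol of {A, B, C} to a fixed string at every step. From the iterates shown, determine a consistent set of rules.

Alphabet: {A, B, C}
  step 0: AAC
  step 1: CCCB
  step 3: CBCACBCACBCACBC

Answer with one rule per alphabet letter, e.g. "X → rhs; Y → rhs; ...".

  step 0 ⇒ step 1: AAC ⇒ C·C·CB
    A ↦ C
    C ↦ CB
    B ↦ CA  (constrained at step 1)

A->C, B->CA, C->CB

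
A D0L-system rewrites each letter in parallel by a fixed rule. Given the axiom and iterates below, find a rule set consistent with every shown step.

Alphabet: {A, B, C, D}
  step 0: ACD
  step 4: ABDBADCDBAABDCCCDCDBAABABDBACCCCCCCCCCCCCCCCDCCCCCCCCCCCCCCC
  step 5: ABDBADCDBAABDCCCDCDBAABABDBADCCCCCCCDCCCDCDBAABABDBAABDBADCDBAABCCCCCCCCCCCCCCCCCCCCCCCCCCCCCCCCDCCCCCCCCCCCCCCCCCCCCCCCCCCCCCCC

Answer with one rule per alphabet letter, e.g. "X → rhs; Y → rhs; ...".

A->AB, B->DBA, C->CC, D->DC

  step 4 ⇒ step 5: ABDBADCDBAABDCCCDCDBAABABDBACCCCCCCCCCCCCCCCDCCCCCCCCCCCCCCC ⇒ AB·DBA·DC·DBA·AB·DC·CC·DC·DBA·AB·AB·DBA·DC·CC·CC·CC·DC·CC·DC·DBA·AB·AB·DBA·AB·DBA·DC·DBA·AB·CC·CC·CC·CC·CC·CC·CC·CC·CC·CC·CC·CC·CC·CC·CC·CC·DC·CC·CC·CC·CC·CC·CC·CC·CC·CC·CC·CC·CC·CC·CC·CC
    A ↦ AB
    B ↦ DBA
    C ↦ CC
    D ↦ DC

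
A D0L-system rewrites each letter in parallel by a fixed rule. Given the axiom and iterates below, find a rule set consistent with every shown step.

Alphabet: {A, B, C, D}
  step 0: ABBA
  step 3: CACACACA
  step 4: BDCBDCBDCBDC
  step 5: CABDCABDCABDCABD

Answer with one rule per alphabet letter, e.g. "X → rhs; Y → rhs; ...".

A->C, B->C, C->BD, D->A

  step 4 ⇒ step 5: BDCBDCBDCBDC ⇒ C·A·BD·C·A·BD·C·A·BD·C·A·BD
    B ↦ C
    C ↦ BD
    D ↦ A
  step 3 ⇒ step 4: CACACACA ⇒ BD·C·BD·C·BD·C·BD·C
    A ↦ C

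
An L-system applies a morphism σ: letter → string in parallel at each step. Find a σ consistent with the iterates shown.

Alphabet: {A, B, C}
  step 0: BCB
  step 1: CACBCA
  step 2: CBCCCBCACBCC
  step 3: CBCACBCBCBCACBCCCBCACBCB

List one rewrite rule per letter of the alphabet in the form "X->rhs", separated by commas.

A->CC, B->CA, C->CB

  step 2 ⇒ step 3: CBCCCBCACBCC ⇒ CB·CA·CB·CB·CB·CA·CB·CC·CB·CA·CB·CB
    A ↦ CC
    B ↦ CA
    C ↦ CB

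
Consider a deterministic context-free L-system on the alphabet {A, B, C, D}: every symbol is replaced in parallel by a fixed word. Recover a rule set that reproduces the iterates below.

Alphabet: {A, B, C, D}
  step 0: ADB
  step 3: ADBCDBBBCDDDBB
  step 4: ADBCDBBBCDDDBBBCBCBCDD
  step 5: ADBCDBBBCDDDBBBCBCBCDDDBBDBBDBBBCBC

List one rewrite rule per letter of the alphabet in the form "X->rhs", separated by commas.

A->AD, B->D, C->BB, D->BC

  step 4 ⇒ step 5: ADBCDBBBCDDDBBBCBCBCDD ⇒ AD·BC·D·BB·BC·D·D·D·BB·BC·BC·BC·D·D·D·BB·D·BB·D·BB·BC·BC
    A ↦ AD
    B ↦ D
    C ↦ BB
    D ↦ BC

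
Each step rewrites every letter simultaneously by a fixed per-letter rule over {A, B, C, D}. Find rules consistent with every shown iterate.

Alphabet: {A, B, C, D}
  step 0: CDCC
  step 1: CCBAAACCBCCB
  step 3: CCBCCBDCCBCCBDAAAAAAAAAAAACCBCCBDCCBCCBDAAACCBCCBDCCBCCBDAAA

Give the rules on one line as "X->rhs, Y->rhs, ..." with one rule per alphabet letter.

  step 0 ⇒ step 1: CDCC ⇒ CCB·AAA·CCB·CCB
    C ↦ CCB
    D ↦ AAA
    A ↦ D  (constrained at step 1)
    B ↦ D  (constrained at step 1)

A->D, B->D, C->CCB, D->AAA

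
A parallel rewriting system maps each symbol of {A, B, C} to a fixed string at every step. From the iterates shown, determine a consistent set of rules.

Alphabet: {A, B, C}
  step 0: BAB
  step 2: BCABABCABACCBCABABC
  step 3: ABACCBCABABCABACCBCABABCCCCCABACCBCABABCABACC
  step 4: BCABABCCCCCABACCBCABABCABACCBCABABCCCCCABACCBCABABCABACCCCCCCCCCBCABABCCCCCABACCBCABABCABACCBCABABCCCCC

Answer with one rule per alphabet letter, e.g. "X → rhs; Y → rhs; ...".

  step 3 ⇒ step 4: ABACCBCABABCABACCBCABABCCCCCABACCBCABABCABACC ⇒ BC·ABA·BC·CC·CC·ABA·CC·BC·ABA·BC·ABA·CC·BC·ABA·BC·CC·CC·ABA·CC·BC·ABA·BC·ABA·CC·CC·CC·CC·CC·BC·ABA·BC·CC·CC·ABA·CC·BC·ABA·BC·ABA·CC·BC·ABA·BC·CC·CC
    A ↦ BC
    B ↦ ABA
    C ↦ CC

A->BC, B->ABA, C->CC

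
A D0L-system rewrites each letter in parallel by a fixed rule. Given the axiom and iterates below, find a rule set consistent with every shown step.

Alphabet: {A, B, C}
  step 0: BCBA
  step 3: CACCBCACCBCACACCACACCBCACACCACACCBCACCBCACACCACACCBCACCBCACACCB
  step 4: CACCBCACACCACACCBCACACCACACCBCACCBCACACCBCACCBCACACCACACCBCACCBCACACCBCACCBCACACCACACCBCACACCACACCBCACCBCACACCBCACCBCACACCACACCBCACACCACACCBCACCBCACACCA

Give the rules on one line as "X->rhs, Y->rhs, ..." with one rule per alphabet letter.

  step 3 ⇒ step 4: CACCBCACCBCACACCACACCBCACACCACACCBCACCBCACACCACACCBCACCBCACACCB ⇒ CA·CCB·CA·CA·CCA·CA·CCB·CA·CA·CCA·CA·CCB·CA·CCB·CA·CA·CCB·CA·CCB·CA·CA·CCA·CA·CCB·CA·CCB·CA·CA·CCB·CA·CCB·CA·CA·CCA·CA·CCB·CA·CA·CCA·CA·CCB·CA·CCB·CA·CA·CCB·CA·CCB·CA·CA·CCA·CA·CCB·CA·CA·CCA·CA·CCB·CA·CCB·CA·CA·CCA
    A ↦ CCB
    B ↦ CCA
    C ↦ CA

A->CCB, B->CCA, C->CA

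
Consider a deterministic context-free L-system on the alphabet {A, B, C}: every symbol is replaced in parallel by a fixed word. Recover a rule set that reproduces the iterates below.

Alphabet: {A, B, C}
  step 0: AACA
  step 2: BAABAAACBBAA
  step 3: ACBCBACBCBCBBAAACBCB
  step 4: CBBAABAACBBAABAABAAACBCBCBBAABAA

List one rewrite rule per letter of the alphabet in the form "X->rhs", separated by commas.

A->CB, B->A, C->BA

  step 3 ⇒ step 4: ACBCBACBCBCBBAAACBCB ⇒ CB·BA·A·BA·A·CB·BA·A·BA·A·BA·A·A·CB·CB·CB·BA·A·BA·A
    A ↦ CB
    B ↦ A
    C ↦ BA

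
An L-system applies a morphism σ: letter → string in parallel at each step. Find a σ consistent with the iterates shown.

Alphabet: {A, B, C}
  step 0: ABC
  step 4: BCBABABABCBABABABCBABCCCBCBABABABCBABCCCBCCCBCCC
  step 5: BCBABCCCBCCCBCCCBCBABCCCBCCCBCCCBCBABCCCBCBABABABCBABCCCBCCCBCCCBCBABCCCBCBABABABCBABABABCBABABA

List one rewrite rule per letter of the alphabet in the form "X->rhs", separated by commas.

  step 4 ⇒ step 5: BCBABABABCBABABABCBABCCCBCBABABABCBABCCCBCCCBCCC ⇒ BC·BA·BC·CC·BC·CC·BC·CC·BC·BA·BC·CC·BC·CC·BC·CC·BC·BA·BC·CC·BC·BA·BA·BA·BC·BA·BC·CC·BC·CC·BC·CC·BC·BA·BC·CC·BC·BA·BA·BA·BC·BA·BA·BA·BC·BA·BA·BA
    A ↦ CC
    B ↦ BC
    C ↦ BA

A->CC, B->BC, C->BA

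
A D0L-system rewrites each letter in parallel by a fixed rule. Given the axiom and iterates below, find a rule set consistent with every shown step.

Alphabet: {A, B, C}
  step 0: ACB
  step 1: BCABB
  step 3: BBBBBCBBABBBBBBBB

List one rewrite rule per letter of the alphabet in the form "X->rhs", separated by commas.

A->BC, B->BB, C->A

  step 0 ⇒ step 1: ACB ⇒ BC·A·BB
    A ↦ BC
    B ↦ BB
    C ↦ A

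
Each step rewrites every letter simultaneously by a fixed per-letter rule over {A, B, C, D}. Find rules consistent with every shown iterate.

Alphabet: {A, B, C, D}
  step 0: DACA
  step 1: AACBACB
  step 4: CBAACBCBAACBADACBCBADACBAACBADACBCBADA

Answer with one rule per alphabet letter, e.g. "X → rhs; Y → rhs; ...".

  step 0 ⇒ step 1: DACA ⇒ AA·CB·A·CB
    A ↦ CB
    C ↦ A
    D ↦ AA
    B ↦ DA  (constrained at step 1)

A->CB, B->DA, C->A, D->AA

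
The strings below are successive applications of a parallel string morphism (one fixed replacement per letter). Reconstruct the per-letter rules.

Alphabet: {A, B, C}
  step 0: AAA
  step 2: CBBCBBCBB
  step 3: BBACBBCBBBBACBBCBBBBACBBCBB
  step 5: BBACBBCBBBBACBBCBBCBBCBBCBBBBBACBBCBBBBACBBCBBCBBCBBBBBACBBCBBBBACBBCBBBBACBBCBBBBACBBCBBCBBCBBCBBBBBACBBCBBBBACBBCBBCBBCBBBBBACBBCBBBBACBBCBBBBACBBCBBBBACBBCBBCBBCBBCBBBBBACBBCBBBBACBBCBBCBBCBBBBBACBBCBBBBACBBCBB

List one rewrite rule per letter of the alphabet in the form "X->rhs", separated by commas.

A->B, B->CBB, C->BBA

  step 2 ⇒ step 3: CBBCBBCBB ⇒ BBA·CBB·CBB·BBA·CBB·CBB·BBA·CBB·CBB
    B ↦ CBB
    C ↦ BBA
    A ↦ B  (constrained at step 0)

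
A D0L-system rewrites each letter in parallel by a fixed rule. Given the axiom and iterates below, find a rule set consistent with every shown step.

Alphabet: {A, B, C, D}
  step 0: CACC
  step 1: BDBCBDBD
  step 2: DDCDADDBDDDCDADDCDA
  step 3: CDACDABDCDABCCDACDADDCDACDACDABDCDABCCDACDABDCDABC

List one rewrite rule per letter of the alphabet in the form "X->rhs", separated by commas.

  step 2 ⇒ step 3: DDCDADDBDDDCDADDCDA ⇒ CDA·CDA·BD·CDA·BC·CDA·CDA·DD·CDA·CDA·CDA·BD·CDA·BC·CDA·CDA·BD·CDA·BC
    A ↦ BC
    B ↦ DD
    C ↦ BD
    D ↦ CDA

A->BC, B->DD, C->BD, D->CDA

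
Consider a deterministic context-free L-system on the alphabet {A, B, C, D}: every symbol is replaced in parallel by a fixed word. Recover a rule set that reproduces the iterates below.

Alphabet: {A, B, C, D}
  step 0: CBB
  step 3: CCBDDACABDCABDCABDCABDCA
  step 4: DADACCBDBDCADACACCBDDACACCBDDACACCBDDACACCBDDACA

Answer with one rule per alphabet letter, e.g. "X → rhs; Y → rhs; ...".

A->CA, B->CC, C->DA, D->BD

  step 3 ⇒ step 4: CCBDDACABDCABDCABDCABDCA ⇒ DA·DA·CC·BD·BD·CA·DA·CA·CC·BD·DA·CA·CC·BD·DA·CA·CC·BD·DA·CA·CC·BD·DA·CA
    A ↦ CA
    B ↦ CC
    C ↦ DA
    D ↦ BD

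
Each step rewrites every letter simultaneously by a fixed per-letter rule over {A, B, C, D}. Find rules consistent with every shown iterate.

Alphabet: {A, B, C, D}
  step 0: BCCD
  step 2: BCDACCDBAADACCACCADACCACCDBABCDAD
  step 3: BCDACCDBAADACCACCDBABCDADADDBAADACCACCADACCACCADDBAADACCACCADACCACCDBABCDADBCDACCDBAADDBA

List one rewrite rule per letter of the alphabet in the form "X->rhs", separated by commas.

  step 2 ⇒ step 3: BCDACCDBAADACCACCADACCACCDBABCDAD ⇒ BCD·ACC·DBA·AD·ACC·ACC·DBA·BCD·AD·AD·DBA·AD·ACC·ACC·AD·ACC·ACC·AD·DBA·AD·ACC·ACC·AD·ACC·ACC·DBA·BCD·AD·BCD·ACC·DBA·AD·DBA
    A ↦ AD
    B ↦ BCD
    C ↦ ACC
    D ↦ DBA

A->AD, B->BCD, C->ACC, D->DBA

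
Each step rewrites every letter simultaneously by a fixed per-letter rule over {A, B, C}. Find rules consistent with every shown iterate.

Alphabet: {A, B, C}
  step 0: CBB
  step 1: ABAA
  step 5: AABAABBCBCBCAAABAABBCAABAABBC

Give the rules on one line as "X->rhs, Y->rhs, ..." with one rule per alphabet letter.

  step 0 ⇒ step 1: CBB ⇒ AB·A·A
    B ↦ A
    C ↦ AB
    A ↦ BC  (constrained at step 1)

A->BC, B->A, C->AB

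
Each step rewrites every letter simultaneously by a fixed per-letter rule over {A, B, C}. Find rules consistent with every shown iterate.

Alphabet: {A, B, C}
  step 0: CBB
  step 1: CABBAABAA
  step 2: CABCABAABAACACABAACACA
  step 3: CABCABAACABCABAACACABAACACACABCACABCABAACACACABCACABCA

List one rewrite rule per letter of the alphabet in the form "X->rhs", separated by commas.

  step 2 ⇒ step 3: CABCABAABAACACABAACACA ⇒ CAB·CA·BAA·CAB·CA·BAA·CA·CA·BAA·CA·CA·CAB·CA·CAB·CA·BAA·CA·CA·CAB·CA·CAB·CA
    A ↦ CA
    B ↦ BAA
    C ↦ CAB

A->CA, B->BAA, C->CAB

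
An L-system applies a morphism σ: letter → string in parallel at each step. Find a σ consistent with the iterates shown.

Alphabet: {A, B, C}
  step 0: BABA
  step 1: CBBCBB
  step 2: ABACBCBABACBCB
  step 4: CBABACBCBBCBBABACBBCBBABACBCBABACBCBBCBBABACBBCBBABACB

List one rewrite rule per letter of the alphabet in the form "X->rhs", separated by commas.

A->B, B->CB, C->ABA

  step 1 ⇒ step 2: CBBCBB ⇒ ABA·CB·CB·ABA·CB·CB
    B ↦ CB
    C ↦ ABA
  step 0 ⇒ step 1: BABA ⇒ CB·B·CB·B
    A ↦ B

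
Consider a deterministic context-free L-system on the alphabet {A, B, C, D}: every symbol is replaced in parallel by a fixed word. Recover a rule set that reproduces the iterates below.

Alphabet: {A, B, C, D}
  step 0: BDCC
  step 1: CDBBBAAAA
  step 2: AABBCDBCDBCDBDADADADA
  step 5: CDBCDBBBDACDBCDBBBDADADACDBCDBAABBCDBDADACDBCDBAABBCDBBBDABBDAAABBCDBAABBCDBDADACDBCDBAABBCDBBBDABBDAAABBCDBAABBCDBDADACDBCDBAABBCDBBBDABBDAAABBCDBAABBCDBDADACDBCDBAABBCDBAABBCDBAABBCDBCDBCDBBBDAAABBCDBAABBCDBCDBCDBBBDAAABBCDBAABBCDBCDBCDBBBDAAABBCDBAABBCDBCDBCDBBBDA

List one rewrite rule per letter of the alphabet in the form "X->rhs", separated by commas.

A->DA, B->CDB, C->AA, D->BB

  step 1 ⇒ step 2: CDBBBAAAA ⇒ AA·BB·CDB·CDB·CDB·DA·DA·DA·DA
    A ↦ DA
    B ↦ CDB
    C ↦ AA
    D ↦ BB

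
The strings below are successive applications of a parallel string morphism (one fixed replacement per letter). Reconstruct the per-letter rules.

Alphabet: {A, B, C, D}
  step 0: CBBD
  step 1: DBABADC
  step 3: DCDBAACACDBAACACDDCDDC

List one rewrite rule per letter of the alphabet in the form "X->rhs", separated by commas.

A->AC, B->BA, C->D, D->DC

  step 0 ⇒ step 1: CBBD ⇒ D·BA·BA·DC
    B ↦ BA
    C ↦ D
    D ↦ DC
    A ↦ AC  (constrained at step 1)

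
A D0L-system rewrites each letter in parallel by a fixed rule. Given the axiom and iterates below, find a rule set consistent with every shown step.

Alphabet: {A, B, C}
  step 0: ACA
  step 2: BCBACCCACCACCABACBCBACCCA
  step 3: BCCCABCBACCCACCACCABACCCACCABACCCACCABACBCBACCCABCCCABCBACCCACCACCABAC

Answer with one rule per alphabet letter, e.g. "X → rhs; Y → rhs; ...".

A->BAC, B->BC, C->CCA

  step 2 ⇒ step 3: BCBACCCACCACCABACBCBACCCA ⇒ BC·CCA·BC·BAC·CCA·CCA·CCA·BAC·CCA·CCA·BAC·CCA·CCA·BAC·BC·BAC·CCA·BC·CCA·BC·BAC·CCA·CCA·CCA·BAC
    A ↦ BAC
    B ↦ BC
    C ↦ CCA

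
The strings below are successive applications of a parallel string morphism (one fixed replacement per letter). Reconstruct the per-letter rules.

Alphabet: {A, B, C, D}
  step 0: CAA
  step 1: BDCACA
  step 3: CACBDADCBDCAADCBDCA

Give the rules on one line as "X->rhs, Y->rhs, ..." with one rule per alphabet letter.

  step 0 ⇒ step 1: CAA ⇒ BD·CA·CA
    A ↦ CA
    C ↦ BD
    B ↦ AD  (constrained at step 1)
    D ↦ C  (constrained at step 1)

A->CA, B->AD, C->BD, D->C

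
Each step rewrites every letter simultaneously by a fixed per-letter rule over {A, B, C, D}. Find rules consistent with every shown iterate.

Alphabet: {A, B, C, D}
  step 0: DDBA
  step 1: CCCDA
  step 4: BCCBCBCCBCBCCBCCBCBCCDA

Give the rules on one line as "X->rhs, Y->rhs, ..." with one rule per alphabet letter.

  step 0 ⇒ step 1: DDBA ⇒ C·C·C·DA
    A ↦ DA
    B ↦ C
    D ↦ C
    C ↦ BC  (constrained at step 1)

A->DA, B->C, C->BC, D->C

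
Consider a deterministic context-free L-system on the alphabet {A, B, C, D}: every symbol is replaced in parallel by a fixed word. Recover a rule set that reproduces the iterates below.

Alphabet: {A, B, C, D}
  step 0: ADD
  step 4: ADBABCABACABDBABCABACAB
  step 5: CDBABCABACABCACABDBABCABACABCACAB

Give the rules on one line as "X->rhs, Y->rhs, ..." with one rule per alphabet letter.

  step 4 ⇒ step 5: ADBABCABACABDBABCABACAB ⇒ C·DB·AB·C·AB·A·C·AB·C·A·C·AB·DB·AB·C·AB·A·C·AB·C·A·C·AB
    A ↦ C
    B ↦ AB
    C ↦ A
    D ↦ DB

A->C, B->AB, C->A, D->DB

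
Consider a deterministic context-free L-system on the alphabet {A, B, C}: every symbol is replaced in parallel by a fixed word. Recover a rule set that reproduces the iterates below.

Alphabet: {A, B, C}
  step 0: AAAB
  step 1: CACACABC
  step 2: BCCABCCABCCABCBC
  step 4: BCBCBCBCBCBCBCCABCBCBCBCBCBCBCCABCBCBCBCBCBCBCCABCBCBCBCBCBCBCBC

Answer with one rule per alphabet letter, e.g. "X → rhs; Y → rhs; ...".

  step 1 ⇒ step 2: CACACABC ⇒ BC·CA·BC·CA·BC·CA·BC·BC
    A ↦ CA
    B ↦ BC
    C ↦ BC

A->CA, B->BC, C->BC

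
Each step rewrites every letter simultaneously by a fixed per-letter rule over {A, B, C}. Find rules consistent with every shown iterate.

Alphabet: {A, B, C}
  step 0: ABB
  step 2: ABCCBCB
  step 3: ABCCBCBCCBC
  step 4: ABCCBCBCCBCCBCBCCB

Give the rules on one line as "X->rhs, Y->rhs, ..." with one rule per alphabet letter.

A->AB, B->C, C->CB

  step 3 ⇒ step 4: ABCCBCBCCBC ⇒ AB·C·CB·CB·C·CB·C·CB·CB·C·CB
    A ↦ AB
    B ↦ C
    C ↦ CB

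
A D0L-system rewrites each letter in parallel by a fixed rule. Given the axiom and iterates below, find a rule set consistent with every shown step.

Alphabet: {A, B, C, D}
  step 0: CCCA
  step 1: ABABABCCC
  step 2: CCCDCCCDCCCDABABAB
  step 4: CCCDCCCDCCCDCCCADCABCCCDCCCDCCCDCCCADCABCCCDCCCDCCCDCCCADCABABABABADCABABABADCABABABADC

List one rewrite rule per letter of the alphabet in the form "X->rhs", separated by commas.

  step 1 ⇒ step 2: ABABABCCC ⇒ CCC·D·CCC·D·CCC·D·AB·AB·AB
    A ↦ CCC
    B ↦ D
    C ↦ AB
    D ↦ ADC  (constrained at step 2)

A->CCC, B->D, C->AB, D->ADC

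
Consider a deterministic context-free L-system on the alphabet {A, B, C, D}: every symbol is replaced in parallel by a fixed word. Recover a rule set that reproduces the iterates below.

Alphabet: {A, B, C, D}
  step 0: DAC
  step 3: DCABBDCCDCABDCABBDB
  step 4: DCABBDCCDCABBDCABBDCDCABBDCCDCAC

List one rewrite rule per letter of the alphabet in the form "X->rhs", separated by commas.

A->BD, B->C, C->B, D->DCA

  step 3 ⇒ step 4: DCABBDCCDCABDCABBDB ⇒ DCA·B·BD·C·C·DCA·B·B·DCA·B·BD·C·DCA·B·BD·C·C·DCA·C
    A ↦ BD
    B ↦ C
    C ↦ B
    D ↦ DCA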